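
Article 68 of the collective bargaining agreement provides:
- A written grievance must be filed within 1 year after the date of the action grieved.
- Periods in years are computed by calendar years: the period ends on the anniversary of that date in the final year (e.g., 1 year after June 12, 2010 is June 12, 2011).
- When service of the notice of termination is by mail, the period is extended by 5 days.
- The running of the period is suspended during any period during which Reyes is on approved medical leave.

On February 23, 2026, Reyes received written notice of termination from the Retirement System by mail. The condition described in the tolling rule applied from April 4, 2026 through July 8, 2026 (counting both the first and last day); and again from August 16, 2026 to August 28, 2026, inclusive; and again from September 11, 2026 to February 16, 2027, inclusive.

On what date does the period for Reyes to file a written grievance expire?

November 23, 2027

1 year after February 23, 2026 is February 23, 2027.
Service was by mail, adding 5 days: February 23, 2027 + 5 days = February 28, 2027.
From April 4, 2026 through July 8, 2026 inclusive is 96 days; tolling adds 96 days: February 28, 2027 + 96 days = June 4, 2027.
From August 16, 2026 through August 28, 2026 inclusive is 13 days; tolling adds 13 days: June 4, 2027 + 13 days = June 17, 2027.
From September 11, 2026 through February 16, 2027 inclusive is 159 days; tolling adds 159 days: June 17, 2027 + 159 days = November 23, 2027.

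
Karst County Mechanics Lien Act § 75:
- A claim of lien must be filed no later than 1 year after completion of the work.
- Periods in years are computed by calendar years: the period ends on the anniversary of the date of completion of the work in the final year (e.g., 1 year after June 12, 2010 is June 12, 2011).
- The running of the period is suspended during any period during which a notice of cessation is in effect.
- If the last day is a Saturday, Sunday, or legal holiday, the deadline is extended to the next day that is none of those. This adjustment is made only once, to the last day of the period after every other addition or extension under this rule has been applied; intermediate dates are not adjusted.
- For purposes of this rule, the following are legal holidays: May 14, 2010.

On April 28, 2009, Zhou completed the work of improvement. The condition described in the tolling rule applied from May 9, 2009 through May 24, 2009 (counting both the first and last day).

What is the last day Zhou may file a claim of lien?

May 17, 2010

1 year after April 28, 2009 is April 28, 2010.
From May 9, 2009 through May 24, 2009 inclusive is 16 days; tolling adds 16 days: April 28, 2010 + 16 days = May 14, 2010.
May 14, 2010 is a listed holiday; May 15, 2010 is Saturday; May 16, 2010 is Sunday. The next qualifying day is May 17, 2010.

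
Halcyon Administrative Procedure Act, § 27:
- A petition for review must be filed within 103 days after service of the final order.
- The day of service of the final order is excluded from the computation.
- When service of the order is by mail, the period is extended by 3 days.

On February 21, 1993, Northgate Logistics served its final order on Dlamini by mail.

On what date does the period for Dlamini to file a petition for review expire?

June 7, 1993

103 days after February 21, 1993 is June 4, 1993.
Service was by mail, adding 3 days: June 4, 1993 + 3 days = June 7, 1993.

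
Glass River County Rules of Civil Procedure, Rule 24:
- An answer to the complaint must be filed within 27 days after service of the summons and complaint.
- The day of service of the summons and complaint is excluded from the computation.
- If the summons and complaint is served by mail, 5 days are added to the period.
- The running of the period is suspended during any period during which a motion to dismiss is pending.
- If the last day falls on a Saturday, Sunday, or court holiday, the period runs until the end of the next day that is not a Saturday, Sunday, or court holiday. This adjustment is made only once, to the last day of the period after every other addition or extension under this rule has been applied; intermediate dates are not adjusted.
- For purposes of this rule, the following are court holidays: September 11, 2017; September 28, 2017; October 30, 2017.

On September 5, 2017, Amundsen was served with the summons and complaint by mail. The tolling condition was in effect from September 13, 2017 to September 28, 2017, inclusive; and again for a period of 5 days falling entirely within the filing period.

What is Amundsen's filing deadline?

27 days after September 5, 2017 is October 2, 2017.
Service was by mail, adding 5 days: October 2, 2017 + 5 days = October 7, 2017.
From September 13, 2017 through September 28, 2017 inclusive is 16 days; tolling adds 16 days: October 7, 2017 + 16 days = October 23, 2017.
Tolling adds 5 days: October 23, 2017 + 5 days = October 28, 2017.
October 28, 2017 is Saturday; October 29, 2017 is Sunday; October 30, 2017 is a listed holiday. The next qualifying day is October 31, 2017.

October 31, 2017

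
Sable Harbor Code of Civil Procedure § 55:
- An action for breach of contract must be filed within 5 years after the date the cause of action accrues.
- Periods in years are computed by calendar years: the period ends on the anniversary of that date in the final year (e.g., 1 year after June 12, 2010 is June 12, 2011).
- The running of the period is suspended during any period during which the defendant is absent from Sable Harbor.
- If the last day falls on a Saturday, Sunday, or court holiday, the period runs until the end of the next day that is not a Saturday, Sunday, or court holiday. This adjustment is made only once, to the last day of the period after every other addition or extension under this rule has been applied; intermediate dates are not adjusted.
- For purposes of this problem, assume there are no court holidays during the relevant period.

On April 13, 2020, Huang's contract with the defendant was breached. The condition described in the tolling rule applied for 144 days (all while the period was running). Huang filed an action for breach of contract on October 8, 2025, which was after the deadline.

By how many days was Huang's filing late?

34 days

5 years after April 13, 2020 is April 13, 2025.
Tolling adds 144 days: April 13, 2025 + 144 days = September 4, 2025.
September 4, 2025 is a Thursday and not a court holiday, so no extension applies.
The deadline is September 4, 2025; from September 4, 2025 to October 8, 2025 is 34 days.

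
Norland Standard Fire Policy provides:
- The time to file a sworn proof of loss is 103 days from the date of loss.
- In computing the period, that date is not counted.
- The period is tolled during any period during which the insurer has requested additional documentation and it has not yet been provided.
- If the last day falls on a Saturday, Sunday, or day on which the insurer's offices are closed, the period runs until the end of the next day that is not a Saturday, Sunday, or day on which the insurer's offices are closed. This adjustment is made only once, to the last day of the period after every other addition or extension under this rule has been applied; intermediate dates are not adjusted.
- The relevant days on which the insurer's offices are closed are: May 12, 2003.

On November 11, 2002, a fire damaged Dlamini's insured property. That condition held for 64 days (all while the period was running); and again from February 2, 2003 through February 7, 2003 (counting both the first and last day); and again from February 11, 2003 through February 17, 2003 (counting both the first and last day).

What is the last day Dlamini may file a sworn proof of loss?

103 days after November 11, 2002 is February 22, 2003.
Tolling adds 64 days: February 22, 2003 + 64 days = April 27, 2003.
From February 2, 2003 through February 7, 2003 inclusive is 6 days; tolling adds 6 days: April 27, 2003 + 6 days = May 3, 2003.
From February 11, 2003 through February 17, 2003 inclusive is 7 days; tolling adds 7 days: May 3, 2003 + 7 days = May 10, 2003.
May 10, 2003 is Saturday; May 11, 2003 is Sunday; May 12, 2003 is a listed holiday. The next qualifying day is May 13, 2003.

May 13, 2003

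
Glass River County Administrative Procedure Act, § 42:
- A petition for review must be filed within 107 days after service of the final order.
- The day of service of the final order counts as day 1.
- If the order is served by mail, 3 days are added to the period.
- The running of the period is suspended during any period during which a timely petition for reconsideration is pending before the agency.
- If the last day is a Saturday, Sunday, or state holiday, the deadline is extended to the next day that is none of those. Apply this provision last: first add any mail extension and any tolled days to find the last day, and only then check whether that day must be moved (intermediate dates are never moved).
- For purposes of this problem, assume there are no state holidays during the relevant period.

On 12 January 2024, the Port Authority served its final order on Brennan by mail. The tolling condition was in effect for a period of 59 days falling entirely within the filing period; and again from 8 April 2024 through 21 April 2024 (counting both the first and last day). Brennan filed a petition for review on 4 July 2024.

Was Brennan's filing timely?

Yes

Counting 12 January 2024 as day 1, day 107 is April 27, 2024.
Service was by mail, adding 3 days: April 27, 2024 + 3 days = April 30, 2024.
Tolling adds 59 days: April 30, 2024 + 59 days = June 28, 2024.
From April 8, 2024 through April 21, 2024 inclusive is 14 days; tolling adds 14 days: June 28, 2024 + 14 days = July 12, 2024.
July 12, 2024 is a Friday and not a state holiday, so no extension applies.
The deadline is July 12, 2024; the filing on July 4, 2024 is on or before that date.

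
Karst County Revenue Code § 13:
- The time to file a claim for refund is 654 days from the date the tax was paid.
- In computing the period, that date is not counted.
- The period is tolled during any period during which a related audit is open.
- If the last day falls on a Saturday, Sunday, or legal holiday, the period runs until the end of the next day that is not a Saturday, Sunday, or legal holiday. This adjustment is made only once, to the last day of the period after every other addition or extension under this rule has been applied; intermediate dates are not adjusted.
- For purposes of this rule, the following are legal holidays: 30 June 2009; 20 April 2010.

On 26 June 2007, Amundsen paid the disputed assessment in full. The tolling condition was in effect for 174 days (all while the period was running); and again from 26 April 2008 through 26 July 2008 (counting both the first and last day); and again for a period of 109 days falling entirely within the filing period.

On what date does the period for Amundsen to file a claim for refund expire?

April 21, 2010

654 days after 26 June 2007 is April 10, 2009.
Tolling adds 174 days: April 10, 2009 + 174 days = October 1, 2009.
From April 26, 2008 through July 26, 2008 inclusive is 92 days; tolling adds 92 days: October 1, 2009 + 92 days = January 1, 2010.
Tolling adds 109 days: January 1, 2010 + 109 days = April 20, 2010.
April 20, 2010 is a listed holiday. The next qualifying day is April 21, 2010.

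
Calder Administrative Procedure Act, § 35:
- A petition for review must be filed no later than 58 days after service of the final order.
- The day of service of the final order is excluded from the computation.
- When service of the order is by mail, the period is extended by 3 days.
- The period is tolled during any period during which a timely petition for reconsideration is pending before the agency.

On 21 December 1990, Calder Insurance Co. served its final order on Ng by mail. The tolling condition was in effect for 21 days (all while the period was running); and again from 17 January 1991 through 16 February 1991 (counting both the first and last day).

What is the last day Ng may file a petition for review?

April 13, 1991

58 days after 21 December 1990 is February 17, 1991.
Service was by mail, adding 3 days: February 17, 1991 + 3 days = February 20, 1991.
Tolling adds 21 days: February 20, 1991 + 21 days = March 13, 1991.
From January 17, 1991 through February 16, 1991 inclusive is 31 days; tolling adds 31 days: March 13, 1991 + 31 days = April 13, 1991.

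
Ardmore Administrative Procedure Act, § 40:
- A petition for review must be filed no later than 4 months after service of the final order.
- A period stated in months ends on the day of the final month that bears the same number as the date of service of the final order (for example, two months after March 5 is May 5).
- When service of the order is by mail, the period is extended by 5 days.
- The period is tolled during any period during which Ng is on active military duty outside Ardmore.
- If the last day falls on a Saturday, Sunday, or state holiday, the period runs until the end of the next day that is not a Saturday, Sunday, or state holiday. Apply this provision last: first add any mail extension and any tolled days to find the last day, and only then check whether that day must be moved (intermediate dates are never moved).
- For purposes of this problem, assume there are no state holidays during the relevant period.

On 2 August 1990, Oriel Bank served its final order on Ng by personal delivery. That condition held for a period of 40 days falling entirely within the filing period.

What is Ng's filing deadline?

January 11, 1991

4 months after 2 August 1990 is December 2, 1990.
Service was not by mail, so no mail extension applies.
Tolling adds 40 days: December 2, 1990 + 40 days = January 11, 1991.
January 11, 1991 is a Friday and not a state holiday, so no extension applies.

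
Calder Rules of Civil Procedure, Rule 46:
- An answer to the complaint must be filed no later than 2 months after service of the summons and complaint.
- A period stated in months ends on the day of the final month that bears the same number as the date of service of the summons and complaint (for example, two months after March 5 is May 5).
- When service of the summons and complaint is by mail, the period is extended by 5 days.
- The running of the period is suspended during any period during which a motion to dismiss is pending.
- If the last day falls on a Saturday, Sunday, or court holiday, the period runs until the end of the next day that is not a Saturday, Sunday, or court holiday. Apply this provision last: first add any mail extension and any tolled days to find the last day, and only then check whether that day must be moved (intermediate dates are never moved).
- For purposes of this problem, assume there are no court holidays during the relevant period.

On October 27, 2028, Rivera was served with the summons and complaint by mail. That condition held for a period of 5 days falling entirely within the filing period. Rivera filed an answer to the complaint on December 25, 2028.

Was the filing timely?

2 months after October 27, 2028 is December 27, 2028.
Service was by mail, adding 5 days: December 27, 2028 + 5 days = January 1, 2029.
Tolling adds 5 days: January 1, 2029 + 5 days = January 6, 2029.
January 6, 2029 is Saturday; January 7, 2029 is Sunday. The next qualifying day is January 8, 2029.
The deadline is January 8, 2029; the filing on December 25, 2028 is on or before that date.

Yes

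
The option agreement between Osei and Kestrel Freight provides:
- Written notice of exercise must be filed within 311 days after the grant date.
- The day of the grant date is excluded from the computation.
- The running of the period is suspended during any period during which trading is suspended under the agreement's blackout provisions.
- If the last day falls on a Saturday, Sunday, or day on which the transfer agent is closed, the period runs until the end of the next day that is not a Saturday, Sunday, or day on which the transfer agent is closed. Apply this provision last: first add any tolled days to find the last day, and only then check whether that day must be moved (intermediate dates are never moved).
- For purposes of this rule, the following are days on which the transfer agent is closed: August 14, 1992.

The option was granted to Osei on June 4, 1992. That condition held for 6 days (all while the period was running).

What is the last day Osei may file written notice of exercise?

311 days after June 4, 1992 is April 11, 1993.
Tolling adds 6 days: April 11, 1993 + 6 days = April 17, 1993.
April 17, 1993 is Saturday; April 18, 1993 is Sunday. The next qualifying day is April 19, 1993.

April 19, 1993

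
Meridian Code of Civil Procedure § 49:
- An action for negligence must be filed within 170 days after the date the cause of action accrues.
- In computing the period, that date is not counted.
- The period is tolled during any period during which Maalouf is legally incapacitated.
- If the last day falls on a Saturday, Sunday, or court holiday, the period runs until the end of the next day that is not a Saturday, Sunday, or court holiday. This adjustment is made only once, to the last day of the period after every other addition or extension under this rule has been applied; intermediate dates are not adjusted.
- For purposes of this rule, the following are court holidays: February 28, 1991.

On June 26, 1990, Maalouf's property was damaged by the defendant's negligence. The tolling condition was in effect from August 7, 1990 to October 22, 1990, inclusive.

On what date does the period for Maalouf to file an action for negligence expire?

170 days after June 26, 1990 is December 13, 1990.
From August 7, 1990 through October 22, 1990 inclusive is 77 days; tolling adds 77 days: December 13, 1990 + 77 days = February 28, 1991.
February 28, 1991 is a listed holiday. The next qualifying day is March 1, 1991.

March 1, 1991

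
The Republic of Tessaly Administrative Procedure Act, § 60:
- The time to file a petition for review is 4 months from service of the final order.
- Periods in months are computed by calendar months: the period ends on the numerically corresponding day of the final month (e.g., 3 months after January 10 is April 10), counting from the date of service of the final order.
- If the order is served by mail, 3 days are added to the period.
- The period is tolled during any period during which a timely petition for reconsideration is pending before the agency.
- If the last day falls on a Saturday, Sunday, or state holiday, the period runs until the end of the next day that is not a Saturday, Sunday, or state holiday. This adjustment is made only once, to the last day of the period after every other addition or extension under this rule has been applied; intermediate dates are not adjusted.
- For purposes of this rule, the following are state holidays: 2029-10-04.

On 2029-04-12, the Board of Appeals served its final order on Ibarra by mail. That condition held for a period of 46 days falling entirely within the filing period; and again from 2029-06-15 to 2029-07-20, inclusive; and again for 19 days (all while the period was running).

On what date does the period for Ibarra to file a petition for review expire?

4 months after 2029-04-12 is August 12, 2029.
Service was by mail, adding 3 days: August 12, 2029 + 3 days = August 15, 2029.
Tolling adds 46 days: August 15, 2029 + 46 days = September 30, 2029.
From June 15, 2029 through July 20, 2029 inclusive is 36 days; tolling adds 36 days: September 30, 2029 + 36 days = November 5, 2029.
Tolling adds 19 days: November 5, 2029 + 19 days = November 24, 2029.
November 24, 2029 is Saturday; November 25, 2029 is Sunday. The next qualifying day is November 26, 2029.

November 26, 2029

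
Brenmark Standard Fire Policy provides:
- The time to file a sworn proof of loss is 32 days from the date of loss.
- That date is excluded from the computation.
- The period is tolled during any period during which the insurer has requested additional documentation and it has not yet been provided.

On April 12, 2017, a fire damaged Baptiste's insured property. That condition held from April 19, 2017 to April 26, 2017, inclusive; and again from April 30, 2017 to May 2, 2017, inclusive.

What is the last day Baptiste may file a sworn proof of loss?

32 days after April 12, 2017 is May 14, 2017.
From April 19, 2017 through April 26, 2017 inclusive is 8 days; tolling adds 8 days: May 14, 2017 + 8 days = May 22, 2017.
From April 30, 2017 through May 2, 2017 inclusive is 3 days; tolling adds 3 days: May 22, 2017 + 3 days = May 25, 2017.

May 25, 2017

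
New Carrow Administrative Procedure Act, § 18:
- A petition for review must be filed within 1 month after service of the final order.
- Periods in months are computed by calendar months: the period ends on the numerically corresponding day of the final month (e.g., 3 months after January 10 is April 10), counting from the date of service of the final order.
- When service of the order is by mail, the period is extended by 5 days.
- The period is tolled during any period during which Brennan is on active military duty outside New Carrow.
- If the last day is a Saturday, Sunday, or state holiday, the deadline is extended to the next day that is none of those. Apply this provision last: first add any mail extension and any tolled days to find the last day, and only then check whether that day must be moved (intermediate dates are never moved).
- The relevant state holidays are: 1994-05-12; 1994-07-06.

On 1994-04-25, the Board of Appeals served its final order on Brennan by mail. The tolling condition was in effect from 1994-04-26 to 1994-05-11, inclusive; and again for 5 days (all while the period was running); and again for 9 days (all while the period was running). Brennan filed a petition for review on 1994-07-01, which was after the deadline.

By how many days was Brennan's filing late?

1 month after 1994-04-25 is May 25, 1994.
Service was by mail, adding 5 days: May 25, 1994 + 5 days = May 30, 1994.
From April 26, 1994 through May 11, 1994 inclusive is 16 days; tolling adds 16 days: May 30, 1994 + 16 days = June 15, 1994.
Tolling adds 5 days: June 15, 1994 + 5 days = June 20, 1994.
Tolling adds 9 days: June 20, 1994 + 9 days = June 29, 1994.
June 29, 1994 is a Wednesday and not a state holiday, so no extension applies.
The deadline is June 29, 1994; from June 29, 1994 to July 1, 1994 is 2 days.

2 days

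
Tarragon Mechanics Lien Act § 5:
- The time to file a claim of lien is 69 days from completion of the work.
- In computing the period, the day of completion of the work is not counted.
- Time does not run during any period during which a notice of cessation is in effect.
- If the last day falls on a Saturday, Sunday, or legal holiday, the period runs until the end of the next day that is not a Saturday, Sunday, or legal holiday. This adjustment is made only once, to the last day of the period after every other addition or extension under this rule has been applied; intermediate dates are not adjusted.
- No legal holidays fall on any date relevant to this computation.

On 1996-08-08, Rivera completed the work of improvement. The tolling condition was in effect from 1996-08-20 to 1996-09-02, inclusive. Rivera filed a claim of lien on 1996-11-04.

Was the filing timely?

69 days after 1996-08-08 is October 16, 1996.
From August 20, 1996 through September 2, 1996 inclusive is 14 days; tolling adds 14 days: October 16, 1996 + 14 days = October 30, 1996.
October 30, 1996 is a Wednesday and not a legal holiday, so no extension applies.
The deadline is October 30, 1996; the filing on November 4, 1996 is after that date.

No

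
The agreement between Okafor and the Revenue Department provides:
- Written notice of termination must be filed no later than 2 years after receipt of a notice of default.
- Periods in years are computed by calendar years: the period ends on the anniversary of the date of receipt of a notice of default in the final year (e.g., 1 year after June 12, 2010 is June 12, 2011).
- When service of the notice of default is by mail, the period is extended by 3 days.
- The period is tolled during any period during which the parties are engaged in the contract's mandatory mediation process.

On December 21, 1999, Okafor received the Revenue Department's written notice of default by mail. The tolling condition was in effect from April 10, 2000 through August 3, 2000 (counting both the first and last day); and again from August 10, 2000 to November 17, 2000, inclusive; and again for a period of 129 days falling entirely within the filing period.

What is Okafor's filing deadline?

December 4, 2002

2 years after December 21, 1999 is December 21, 2001.
Service was by mail, adding 3 days: December 21, 2001 + 3 days = December 24, 2001.
From April 10, 2000 through August 3, 2000 inclusive is 116 days; tolling adds 116 days: December 24, 2001 + 116 days = April 19, 2002.
From August 10, 2000 through November 17, 2000 inclusive is 100 days; tolling adds 100 days: April 19, 2002 + 100 days = July 28, 2002.
Tolling adds 129 days: July 28, 2002 + 129 days = December 4, 2002.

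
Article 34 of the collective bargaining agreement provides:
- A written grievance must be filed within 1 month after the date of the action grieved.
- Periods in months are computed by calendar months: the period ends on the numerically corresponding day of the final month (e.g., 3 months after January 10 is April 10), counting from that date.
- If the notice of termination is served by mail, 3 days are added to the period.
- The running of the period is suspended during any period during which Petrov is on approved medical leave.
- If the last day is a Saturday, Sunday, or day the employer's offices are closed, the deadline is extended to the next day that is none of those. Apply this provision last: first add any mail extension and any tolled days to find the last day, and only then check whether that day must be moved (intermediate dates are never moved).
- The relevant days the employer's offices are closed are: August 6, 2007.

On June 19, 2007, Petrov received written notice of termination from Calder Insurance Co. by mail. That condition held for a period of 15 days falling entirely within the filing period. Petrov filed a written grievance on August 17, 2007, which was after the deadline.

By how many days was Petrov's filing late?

10 days

1 month after June 19, 2007 is July 19, 2007.
Service was by mail, adding 3 days: July 19, 2007 + 3 days = July 22, 2007.
Tolling adds 15 days: July 22, 2007 + 15 days = August 6, 2007.
August 6, 2007 is a listed holiday. The next qualifying day is August 7, 2007.
The deadline is August 7, 2007; from August 7, 2007 to August 17, 2007 is 10 days.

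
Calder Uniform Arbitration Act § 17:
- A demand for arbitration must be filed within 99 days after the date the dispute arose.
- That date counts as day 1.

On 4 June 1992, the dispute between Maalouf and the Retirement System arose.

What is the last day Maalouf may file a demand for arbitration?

September 10, 1992

Counting 4 June 1992 as day 1, day 99 is September 10, 1992.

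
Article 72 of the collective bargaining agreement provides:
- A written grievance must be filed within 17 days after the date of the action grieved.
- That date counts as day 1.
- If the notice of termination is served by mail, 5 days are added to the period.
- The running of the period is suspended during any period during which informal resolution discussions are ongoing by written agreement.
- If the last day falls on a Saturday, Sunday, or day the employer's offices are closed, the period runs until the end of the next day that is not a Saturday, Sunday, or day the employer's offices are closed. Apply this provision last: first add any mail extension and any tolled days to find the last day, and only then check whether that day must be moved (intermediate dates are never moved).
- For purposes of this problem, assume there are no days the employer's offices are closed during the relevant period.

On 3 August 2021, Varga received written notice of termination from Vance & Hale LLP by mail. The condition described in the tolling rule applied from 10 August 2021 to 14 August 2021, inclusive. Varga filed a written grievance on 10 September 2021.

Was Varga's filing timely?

Counting 3 August 2021 as day 1, day 17 is August 19, 2021.
Service was by mail, adding 5 days: August 19, 2021 + 5 days = August 24, 2021.
From August 10, 2021 through August 14, 2021 inclusive is 5 days; tolling adds 5 days: August 24, 2021 + 5 days = August 29, 2021.
August 29, 2021 is Sunday. The next qualifying day is August 30, 2021.
The deadline is August 30, 2021; the filing on September 10, 2021 is after that date.

No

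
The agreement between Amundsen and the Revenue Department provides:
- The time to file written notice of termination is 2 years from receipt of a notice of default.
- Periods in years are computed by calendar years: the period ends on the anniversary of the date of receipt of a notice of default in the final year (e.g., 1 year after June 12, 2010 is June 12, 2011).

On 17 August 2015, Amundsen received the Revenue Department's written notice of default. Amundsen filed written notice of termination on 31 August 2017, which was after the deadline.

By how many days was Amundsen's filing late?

14 days

2 years after 17 August 2015 is August 17, 2017.
The deadline is August 17, 2017; from August 17, 2017 to August 31, 2017 is 14 days.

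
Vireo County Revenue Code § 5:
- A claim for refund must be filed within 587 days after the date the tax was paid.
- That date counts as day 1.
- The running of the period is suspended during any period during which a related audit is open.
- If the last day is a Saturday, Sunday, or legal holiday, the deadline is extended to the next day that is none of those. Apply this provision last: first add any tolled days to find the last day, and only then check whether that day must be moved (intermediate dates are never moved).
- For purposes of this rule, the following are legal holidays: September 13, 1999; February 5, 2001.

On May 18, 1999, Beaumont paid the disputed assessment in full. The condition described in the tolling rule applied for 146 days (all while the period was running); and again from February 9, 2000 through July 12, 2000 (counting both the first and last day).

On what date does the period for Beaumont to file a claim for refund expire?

October 22, 2001

Counting May 18, 1999 as day 1, day 587 is December 24, 2000.
Tolling adds 146 days: December 24, 2000 + 146 days = May 19, 2001.
From February 9, 2000 through July 12, 2000 inclusive is 155 days; tolling adds 155 days: May 19, 2001 + 155 days = October 21, 2001.
October 21, 2001 is Sunday. The next qualifying day is October 22, 2001.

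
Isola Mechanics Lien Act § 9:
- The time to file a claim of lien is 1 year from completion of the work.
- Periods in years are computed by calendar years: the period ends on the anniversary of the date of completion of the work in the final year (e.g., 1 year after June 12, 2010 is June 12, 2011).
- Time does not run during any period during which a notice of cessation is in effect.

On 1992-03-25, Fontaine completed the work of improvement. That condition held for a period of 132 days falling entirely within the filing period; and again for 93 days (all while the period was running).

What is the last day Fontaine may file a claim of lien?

November 5, 1993

1 year after 1992-03-25 is March 25, 1993.
Tolling adds 132 days: March 25, 1993 + 132 days = August 4, 1993.
Tolling adds 93 days: August 4, 1993 + 93 days = November 5, 1993.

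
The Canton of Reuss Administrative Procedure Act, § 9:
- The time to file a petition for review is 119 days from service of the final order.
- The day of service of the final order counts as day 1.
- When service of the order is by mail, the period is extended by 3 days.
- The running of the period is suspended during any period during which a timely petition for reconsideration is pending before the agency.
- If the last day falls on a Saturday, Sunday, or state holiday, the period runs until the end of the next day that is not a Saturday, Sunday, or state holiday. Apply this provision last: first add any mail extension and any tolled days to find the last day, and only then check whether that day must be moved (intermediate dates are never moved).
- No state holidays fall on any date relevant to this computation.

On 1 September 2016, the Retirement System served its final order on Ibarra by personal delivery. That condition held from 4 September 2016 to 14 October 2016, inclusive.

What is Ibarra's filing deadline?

Counting 1 September 2016 as day 1, day 119 is December 28, 2016.
Service was not by mail, so no mail extension applies.
From September 4, 2016 through October 14, 2016 inclusive is 41 days; tolling adds 41 days: December 28, 2016 + 41 days = February 7, 2017.
February 7, 2017 is a Tuesday and not a state holiday, so no extension applies.

February 7, 2017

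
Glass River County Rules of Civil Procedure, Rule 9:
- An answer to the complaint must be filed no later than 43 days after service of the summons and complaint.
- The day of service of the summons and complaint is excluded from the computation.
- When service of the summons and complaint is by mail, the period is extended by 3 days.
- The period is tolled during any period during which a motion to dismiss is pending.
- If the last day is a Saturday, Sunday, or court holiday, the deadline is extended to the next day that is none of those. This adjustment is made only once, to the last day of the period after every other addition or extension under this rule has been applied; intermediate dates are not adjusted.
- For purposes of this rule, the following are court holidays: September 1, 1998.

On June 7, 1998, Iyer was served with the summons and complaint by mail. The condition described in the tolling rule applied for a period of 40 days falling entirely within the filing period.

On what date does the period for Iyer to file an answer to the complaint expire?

43 days after June 7, 1998 is July 20, 1998.
Service was by mail, adding 3 days: July 20, 1998 + 3 days = July 23, 1998.
Tolling adds 40 days: July 23, 1998 + 40 days = September 1, 1998.
September 1, 1998 is a listed holiday. The next qualifying day is September 2, 1998.

September 2, 1998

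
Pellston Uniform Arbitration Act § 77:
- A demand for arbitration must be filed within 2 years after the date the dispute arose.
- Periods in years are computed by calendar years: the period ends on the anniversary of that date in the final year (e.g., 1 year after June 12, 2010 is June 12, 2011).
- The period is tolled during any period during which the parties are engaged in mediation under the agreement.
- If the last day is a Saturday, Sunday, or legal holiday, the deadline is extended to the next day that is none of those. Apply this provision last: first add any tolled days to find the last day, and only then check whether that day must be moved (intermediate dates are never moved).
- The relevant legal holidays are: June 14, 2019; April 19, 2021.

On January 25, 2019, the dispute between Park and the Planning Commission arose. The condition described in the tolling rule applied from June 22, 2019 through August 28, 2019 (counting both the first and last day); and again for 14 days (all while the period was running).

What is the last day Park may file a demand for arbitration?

April 20, 2021

2 years after January 25, 2019 is January 25, 2021.
From June 22, 2019 through August 28, 2019 inclusive is 68 days; tolling adds 68 days: January 25, 2021 + 68 days = April 3, 2021.
Tolling adds 14 days: April 3, 2021 + 14 days = April 17, 2021.
April 17, 2021 is Saturday; April 18, 2021 is Sunday; April 19, 2021 is a listed holiday. The next qualifying day is April 20, 2021.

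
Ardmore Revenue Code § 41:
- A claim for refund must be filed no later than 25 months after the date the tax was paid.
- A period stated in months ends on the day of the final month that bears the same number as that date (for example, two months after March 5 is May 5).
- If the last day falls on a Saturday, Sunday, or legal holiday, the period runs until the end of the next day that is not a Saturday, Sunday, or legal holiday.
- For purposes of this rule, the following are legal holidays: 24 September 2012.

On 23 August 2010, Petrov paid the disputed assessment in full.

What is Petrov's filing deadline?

25 months after 23 August 2010 is September 23, 2012.
September 23, 2012 is Sunday; September 24, 2012 is a listed holiday. The next qualifying day is September 25, 2012.

September 25, 2012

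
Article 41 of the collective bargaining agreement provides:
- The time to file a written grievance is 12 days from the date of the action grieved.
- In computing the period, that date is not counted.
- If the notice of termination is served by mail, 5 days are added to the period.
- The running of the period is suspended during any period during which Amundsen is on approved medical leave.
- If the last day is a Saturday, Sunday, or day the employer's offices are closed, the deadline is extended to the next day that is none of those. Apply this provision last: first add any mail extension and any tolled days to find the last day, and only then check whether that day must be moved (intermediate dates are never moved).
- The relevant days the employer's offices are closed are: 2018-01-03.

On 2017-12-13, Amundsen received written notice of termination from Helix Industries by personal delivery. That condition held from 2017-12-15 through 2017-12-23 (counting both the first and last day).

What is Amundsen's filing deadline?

January 4, 2018

12 days after 2017-12-13 is December 25, 2017.
Service was not by mail, so no mail extension applies.
From December 15, 2017 through December 23, 2017 inclusive is 9 days; tolling adds 9 days: December 25, 2017 + 9 days = January 3, 2018.
January 3, 2018 is a listed holiday. The next qualifying day is January 4, 2018.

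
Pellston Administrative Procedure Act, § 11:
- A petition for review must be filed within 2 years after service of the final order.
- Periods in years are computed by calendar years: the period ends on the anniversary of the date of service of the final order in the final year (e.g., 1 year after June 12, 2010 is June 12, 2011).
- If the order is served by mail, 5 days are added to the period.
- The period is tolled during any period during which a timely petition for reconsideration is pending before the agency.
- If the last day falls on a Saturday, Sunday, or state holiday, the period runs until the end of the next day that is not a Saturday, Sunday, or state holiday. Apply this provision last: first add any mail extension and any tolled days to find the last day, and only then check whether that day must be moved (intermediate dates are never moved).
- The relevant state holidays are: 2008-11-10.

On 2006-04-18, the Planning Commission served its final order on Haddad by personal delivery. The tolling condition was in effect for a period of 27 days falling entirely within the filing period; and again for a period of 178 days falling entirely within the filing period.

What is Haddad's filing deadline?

2 years after 2006-04-18 is April 18, 2008.
Service was not by mail, so no mail extension applies.
Tolling adds 27 days: April 18, 2008 + 27 days = May 15, 2008.
Tolling adds 178 days: May 15, 2008 + 178 days = November 9, 2008.
November 9, 2008 is Sunday; November 10, 2008 is a listed holiday. The next qualifying day is November 11, 2008.

November 11, 2008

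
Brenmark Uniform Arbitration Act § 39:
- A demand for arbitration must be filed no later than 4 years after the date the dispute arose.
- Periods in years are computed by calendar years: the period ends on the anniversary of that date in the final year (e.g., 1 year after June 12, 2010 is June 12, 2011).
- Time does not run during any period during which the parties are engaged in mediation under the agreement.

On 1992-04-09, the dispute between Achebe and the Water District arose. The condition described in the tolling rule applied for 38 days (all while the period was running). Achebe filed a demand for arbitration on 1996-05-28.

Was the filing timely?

4 years after 1992-04-09 is April 9, 1996.
Tolling adds 38 days: April 9, 1996 + 38 days = May 17, 1996.
The deadline is May 17, 1996; the filing on May 28, 1996 is after that date.

No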